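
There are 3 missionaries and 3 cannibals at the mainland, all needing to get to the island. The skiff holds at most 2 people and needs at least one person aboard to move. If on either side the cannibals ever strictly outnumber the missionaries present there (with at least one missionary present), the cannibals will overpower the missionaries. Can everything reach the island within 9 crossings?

Counting alone: each trip to the island takes at most 2 across and each return brings at least 1 back, so after t trips out (and t−1 returns) at most 2t − (t−1) of the 6 are across; that first reaches 6 at t = 5, so at least 9 crossings are needed.
The safety rule pushes this higher. Following every safe sequence of crossings, the most of the 6 that can be at the island as the skiff arrives there on crossing 9 is 5 — never all 6.
So the move cannot be finished within 9 crossings. (The shortest complete plan takes 11:)
1. 2 cannibals → the island.  (the mainland: 3M 1C; the island: 0M 2C)
2. 1 cannibal ← the mainland.  (the mainland: 3M 2C; the island: 0M 1C)
3. 2 cannibals → the island.  (the mainland: 3M 0C; the island: 0M 3C)
4. 1 cannibal ← the mainland.  (the mainland: 3M 1C; the island: 0M 2C)
5. 2 missionaries → the island.  (the mainland: 1M 1C; the island: 2M 2C)
6. 1 missionary and 1 cannibal ← the mainland.  (the mainland: 2M 2C; the island: 1M 1C)
7. 2 missionaries → the island.  (the mainland: 0M 2C; the island: 3M 1C)
8. 1 cannibal ← the mainland.  (the mainland: 0M 3C; the island: 3M 0C)
9. 2 cannibals → the island.  (the mainland: 0M 1C; the island: 3M 2C)
10. 1 cannibal ← the mainland.  (the mainland: 0M 2C; the island: 3M 1C)
11. 2 cannibals → the island.  (the mainland: 0M 0C; the island: 3M 3C)

No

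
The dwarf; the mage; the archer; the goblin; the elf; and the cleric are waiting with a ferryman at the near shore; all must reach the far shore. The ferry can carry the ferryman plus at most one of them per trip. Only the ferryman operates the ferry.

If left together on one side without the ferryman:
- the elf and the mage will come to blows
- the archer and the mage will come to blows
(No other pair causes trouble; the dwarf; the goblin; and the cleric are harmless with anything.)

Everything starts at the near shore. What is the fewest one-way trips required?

Counting alone: the ferryman can take at most 1 across per trip to the far shore, so moving all 6 needs at least 6 loaded trips out, with a return between consecutive ones — at least 11 crossings.
The safety rule pushes this higher. Following every safe sequence of crossings, the most of the 6 that can be at the far shore as the ferry arrives there on crossing 11 is 5 — never all 6.
So no plan with fewer than 13 crossings exists, and this one achieves 13:
1. Ferryman goes to the far shore with the mage.  [the near shore: the archer, the cleric, the dwarf, the elf, the goblin | the far shore: the mage]
2. Ferryman goes back to the near shore alone.  [the near shore: the archer, the cleric, the dwarf, the elf, the goblin | the far shore: the mage]
3. Ferryman goes to the far shore with the dwarf.  [the near shore: the archer, the cleric, the elf, the goblin | the far shore: the dwarf, the mage]
4. Ferryman goes back to the near shore alone.  [the near shore: the archer, the cleric, the elf, the goblin | the far shore: the dwarf, the mage]
5. Ferryman goes to the far shore with the archer.  [the near shore: the cleric, the elf, the goblin | the far shore: the archer, the dwarf, the mage]
6. Ferryman goes back to the near shore with the mage.  [the near shore: the cleric, the elf, the goblin, the mage | the far shore: the archer, the dwarf]
7. Ferryman goes to the far shore with the elf.  [the near shore: the cleric, the goblin, the mage | the far shore: the archer, the dwarf, the elf]
8. Ferryman goes back to the near shore alone.  [the near shore: the cleric, the goblin, the mage | the far shore: the archer, the dwarf, the elf]
9. Ferryman goes to the far shore with the goblin.  [the near shore: the cleric, the mage | the far shore: the archer, the dwarf, the elf, the goblin]
10. Ferryman goes back to the near shore alone.  [the near shore: the cleric, the mage | the far shore: the archer, the dwarf, the elf, the goblin]
11. Ferryman goes to the far shore with the cleric.  [the near shore: the mage | the far shore: the archer, the cleric, the dwarf, the elf, the goblin]
12. Ferryman goes back to the near shore alone.  [the near shore: the mage | the far shore: the archer, the cleric, the dwarf, the elf, the goblin]
13. Ferryman goes to the far shore with the mage.  [the near shore: — | the far shore: the archer, the cleric, the dwarf, the elf, the goblin, the mage]

13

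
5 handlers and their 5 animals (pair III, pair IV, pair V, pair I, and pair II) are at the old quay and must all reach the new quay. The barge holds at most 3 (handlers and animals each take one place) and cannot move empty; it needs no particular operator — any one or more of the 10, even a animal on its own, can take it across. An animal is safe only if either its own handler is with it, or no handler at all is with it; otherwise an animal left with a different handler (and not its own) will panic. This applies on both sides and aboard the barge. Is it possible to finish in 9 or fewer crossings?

Counting alone: each trip to the new quay takes at most 3 across and each return brings at least 1 back, so after t trips out (and t−1 returns) at most 3t − (t−1) of the 10 are across; that first reaches 10 at t = 5, so at least 9 crossings are needed.
The safety rule pushes this higher. Following every safe sequence of crossings, the most of the 10 that can be at the new quay as the barge arrives there on crossing 9 is 9 — never all 10.
So the move cannot be finished within 9 crossings. (The shortest complete plan takes 11:)
1. animal III and handler III cross → the new quay.
2. handler III crosses ← the old quay.
3. animal I, animal IV, and animal V cross → the new quay.
4. animal III crosses ← the old quay.
5. handler I, handler IV, and handler V cross → the new quay.
6. animal IV and handler IV cross ← the old quay.
7. handler II, handler III, and handler IV cross → the new quay.
8. animal V crosses ← the old quay.
9. animal III and animal IV cross → the new quay.
10. animal III crosses ← the old quay.
11. animal II, animal III, and animal V cross → the new quay.

No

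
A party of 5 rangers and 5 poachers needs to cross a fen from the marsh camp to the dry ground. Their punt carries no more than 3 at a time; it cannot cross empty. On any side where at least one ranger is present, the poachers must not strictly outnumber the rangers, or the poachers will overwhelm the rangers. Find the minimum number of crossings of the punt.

Counting alone: each trip to the dry ground takes at most 3 across and each return brings at least 1 back, so after t trips out (and t−1 returns) at most 3t − (t−1) of the 10 are across; that first reaches 10 at t = 5, so at least 9 crossings are needed.
The safety rule pushes this higher. Following every safe sequence of crossings, the most of the 10 that can be at the dry ground as the punt arrives there on crossing 9 is 9 — never all 10.
So no plan with fewer than 11 crossings exists, and this one achieves 11:
1. 2 poachers → the dry ground.  (the marsh camp: 5R 3P; the dry ground: 0R 2P)
2. 1 poacher ← the marsh camp.  (the marsh camp: 5R 4P; the dry ground: 0R 1P)
3. 3 poachers → the dry ground.  (the marsh camp: 5R 1P; the dry ground: 0R 4P)
4. 1 poacher ← the marsh camp.  (the marsh camp: 5R 2P; the dry ground: 0R 3P)
5. 3 rangers → the dry ground.  (the marsh camp: 2R 2P; the dry ground: 3R 3P)
6. 1 ranger and 1 poacher ← the marsh camp.  (the marsh camp: 3R 3P; the dry ground: 2R 2P)
7. 3 rangers → the dry ground.  (the marsh camp: 0R 3P; the dry ground: 5R 2P)
8. 1 poacher ← the marsh camp.  (the marsh camp: 0R 4P; the dry ground: 5R 1P)
9. 2 poachers → the dry ground.  (the marsh camp: 0R 2P; the dry ground: 5R 3P)
10. 1 poacher ← the marsh camp.  (the marsh camp: 0R 3P; the dry ground: 5R 2P)
11. 3 poachers → the dry ground.  (the marsh camp: 0R 0P; the dry ground: 5R 5P)

11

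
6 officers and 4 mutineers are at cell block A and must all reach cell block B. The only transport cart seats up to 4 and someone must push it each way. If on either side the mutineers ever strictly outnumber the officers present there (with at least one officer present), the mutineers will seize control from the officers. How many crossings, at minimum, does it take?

5

Counting alone: each trip to cell block B takes at most 4 across and each return brings at least 1 back, so after t trips out (and t−1 returns) at most 4t − (t−1) of the 10 are across; that first reaches 10 at t = 3, so at least 5 crossings are needed.
The plan below uses exactly 5 crossings, so it is optimal:
1. 4 mutineers → cell block B.  (cell block A: 6O 0M; cell block B: 0O 4M)
2. 1 mutineer ← cell block A.  (cell block A: 6O 1M; cell block B: 0O 3M)
3. 4 officers → cell block B.  (cell block A: 2O 1M; cell block B: 4O 3M)
4. 1 mutineer ← cell block A.  (cell block A: 2O 2M; cell block B: 4O 2M)
5. 2 officers and 2 mutineers → cell block B.  (cell block A: 0O 0M; cell block B: 6O 4M)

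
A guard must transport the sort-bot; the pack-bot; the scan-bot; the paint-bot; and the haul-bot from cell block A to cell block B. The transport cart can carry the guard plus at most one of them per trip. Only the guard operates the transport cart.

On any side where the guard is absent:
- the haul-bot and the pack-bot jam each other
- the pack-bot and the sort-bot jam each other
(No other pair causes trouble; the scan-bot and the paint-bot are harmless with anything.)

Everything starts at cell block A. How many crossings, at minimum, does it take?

11

Counting alone: the guard can take at most 1 across per trip to cell block B, so moving all 5 needs at least 5 loaded trips out, with a return between consecutive ones — at least 9 crossings.
The safety rule pushes this higher. Following every safe sequence of crossings, the most of the 5 that can be at cell block B as the transport cart arrives there on crossing 9 is 4 — never all 5.
So no plan with fewer than 11 crossings exists, and this one achieves 11:
1. Guard goes to cell block B with the pack-bot.  [cell block A: the haul-bot, the paint-bot, the scan-bot, the sort-bot | cell block B: the pack-bot]
2. Guard goes back to cell block A alone.  [cell block A: the haul-bot, the paint-bot, the scan-bot, the sort-bot | cell block B: the pack-bot]
3. Guard goes to cell block B with the sort-bot.  [cell block A: the haul-bot, the paint-bot, the scan-bot | cell block B: the pack-bot, the sort-bot]
4. Guard goes back to cell block A with the pack-bot.  [cell block A: the haul-bot, the pack-bot, the paint-bot, the scan-bot | cell block B: the sort-bot]
5. Guard goes to cell block B with the haul-bot.  [cell block A: the pack-bot, the paint-bot, the scan-bot | cell block B: the haul-bot, the sort-bot]
6. Guard goes back to cell block A alone.  [cell block A: the pack-bot, the paint-bot, the scan-bot | cell block B: the haul-bot, the sort-bot]
7. Guard goes to cell block B with the scan-bot.  [cell block A: the pack-bot, the paint-bot | cell block B: the haul-bot, the scan-bot, the sort-bot]
8. Guard goes back to cell block A alone.  [cell block A: the pack-bot, the paint-bot | cell block B: the haul-bot, the scan-bot, the sort-bot]
9. Guard goes to cell block B with the paint-bot.  [cell block A: the pack-bot | cell block B: the haul-bot, the paint-bot, the scan-bot, the sort-bot]
10. Guard goes back to cell block A alone.  [cell block A: the pack-bot | cell block B: the haul-bot, the paint-bot, the scan-bot, the sort-bot]
11. Guard goes to cell block B with the pack-bot.  [cell block A: — | cell block B: the haul-bot, the pack-bot, the paint-bot, the scan-bot, the sort-bot]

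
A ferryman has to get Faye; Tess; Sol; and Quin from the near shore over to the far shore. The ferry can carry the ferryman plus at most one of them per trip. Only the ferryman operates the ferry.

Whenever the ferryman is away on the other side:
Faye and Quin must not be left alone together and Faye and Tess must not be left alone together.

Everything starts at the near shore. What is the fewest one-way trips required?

9

Counting alone: the ferryman can take at most 1 across per trip to the far shore, so moving all 4 needs at least 4 loaded trips out, with a return between consecutive ones — at least 7 crossings.
The safety rule pushes this higher. Following every safe sequence of crossings, the most of the 4 that can be at the far shore as the ferry arrives there on crossing 7 is 3 — never all 4.
So no plan with fewer than 9 crossings exists, and this one achieves 9:
1. Ferryman goes to the far shore with Faye.
2. Ferryman goes back to the near shore alone.
3. Ferryman goes to the far shore with Tess.
4. Ferryman goes back to the near shore with Faye.
5. Ferryman goes to the far shore with Quin.
6. Ferryman goes back to the near shore alone.
7. Ferryman goes to the far shore with Sol.
8. Ferryman goes back to the near shore alone.
9. Ferryman goes to the far shore with Faye.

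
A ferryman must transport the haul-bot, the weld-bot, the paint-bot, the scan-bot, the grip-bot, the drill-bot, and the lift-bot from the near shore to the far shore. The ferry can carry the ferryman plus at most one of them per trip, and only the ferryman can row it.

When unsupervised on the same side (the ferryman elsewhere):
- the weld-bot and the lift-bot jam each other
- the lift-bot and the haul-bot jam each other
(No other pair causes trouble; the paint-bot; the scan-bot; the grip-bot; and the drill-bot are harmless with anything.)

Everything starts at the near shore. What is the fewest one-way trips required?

15

Counting alone: the ferryman can take at most 1 across per trip to the far shore, so moving all 7 needs at least 7 loaded trips out, with a return between consecutive ones — at least 13 crossings.
The safety rule pushes this higher. Following every safe sequence of crossings, the most of the 7 that can be at the far shore as the ferry arrives there on crossing 13 is 6 — never all 7.
So no plan with fewer than 15 crossings exists, and this one achieves 15:
1. Ferryman goes to the far shore with the lift-bot.
2. Ferryman goes back to the near shore alone.
3. Ferryman goes to the far shore with the haul-bot.
4. Ferryman goes back to the near shore with the lift-bot.
5. Ferryman goes to the far shore with the weld-bot.
6. Ferryman goes back to the near shore alone.
7. Ferryman goes to the far shore with the paint-bot.
8. Ferryman goes back to the near shore alone.
9. Ferryman goes to the far shore with the scan-bot.
10. Ferryman goes back to the near shore alone.
11. Ferryman goes to the far shore with the grip-bot.
12. Ferryman goes back to the near shore alone.
13. Ferryman goes to the far shore with the drill-bot.
14. Ferryman goes back to the near shore alone.
15. Ferryman goes to the far shore with the lift-bot.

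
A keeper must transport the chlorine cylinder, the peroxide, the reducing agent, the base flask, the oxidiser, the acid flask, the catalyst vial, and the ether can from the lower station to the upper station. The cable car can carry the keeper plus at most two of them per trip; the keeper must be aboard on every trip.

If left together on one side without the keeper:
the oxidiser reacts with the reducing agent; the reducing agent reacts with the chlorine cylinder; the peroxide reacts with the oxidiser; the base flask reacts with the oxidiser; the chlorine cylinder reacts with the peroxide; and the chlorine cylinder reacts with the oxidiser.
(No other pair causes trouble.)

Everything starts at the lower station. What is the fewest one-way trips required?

13

Counting alone: the keeper can take at most 2 across per trip to the upper station, so moving all 8 needs at least 4 loaded trips out, with a return between consecutive ones — at least 7 crossings.
The safety rule pushes this higher. Following every safe sequence of crossings, the most of the 8 that can be at the upper station as the cable car arrives there on crossings 7, 9, 11 is 5, 6, 7 respectively — never all 8.
So no plan with fewer than 13 crossings exists, and this one achieves 13:
1. Keeper goes to the upper station with the chlorine cylinder and the oxidiser.  [the lower station: the acid flask, the base flask, the catalyst vial, the ether can, the peroxide, the reducing agent | the upper station: the chlorine cylinder, the oxidiser]
2. Keeper goes back to the lower station with the chlorine cylinder.  [the lower station: the acid flask, the base flask, the catalyst vial, the chlorine cylinder, the ether can, the peroxide, the reducing agent | the upper station: the oxidiser]
3. Keeper goes to the upper station with the base flask and the chlorine cylinder.  [the lower station: the acid flask, the catalyst vial, the ether can, the peroxide, the reducing agent | the upper station: the base flask, the chlorine cylinder, the oxidiser]
4. Keeper goes back to the lower station with the oxidiser.  [the lower station: the acid flask, the catalyst vial, the ether can, the oxidiser, the peroxide, the reducing agent | the upper station: the base flask, the chlorine cylinder]
5. Keeper goes to the upper station with the peroxide and the reducing agent.  [the lower station: the acid flask, the catalyst vial, the ether can, the oxidiser | the upper station: the base flask, the chlorine cylinder, the peroxide, the reducing agent]
6. Keeper goes back to the lower station with the chlorine cylinder.  [the lower station: the acid flask, the catalyst vial, the chlorine cylinder, the ether can, the oxidiser | the upper station: the base flask, the peroxide, the reducing agent]
7. Keeper goes to the upper station with the acid flask and the chlorine cylinder.  [the lower station: the catalyst vial, the ether can, the oxidiser | the upper station: the acid flask, the base flask, the chlorine cylinder, the peroxide, the reducing agent]
8. Keeper goes back to the lower station with the chlorine cylinder.  [the lower station: the catalyst vial, the chlorine cylinder, the ether can, the oxidiser | the upper station: the acid flask, the base flask, the peroxide, the reducing agent]
9. Keeper goes to the upper station with the catalyst vial and the chlorine cylinder.  [the lower station: the ether can, the oxidiser | the upper station: the acid flask, the base flask, the catalyst vial, the chlorine cylinder, the peroxide, the reducing agent]
10. Keeper goes back to the lower station with the chlorine cylinder.  [the lower station: the chlorine cylinder, the ether can, the oxidiser | the upper station: the acid flask, the base flask, the catalyst vial, the peroxide, the reducing agent]
11. Keeper goes to the upper station with the chlorine cylinder and the ether can.  [the lower station: the oxidiser | the upper station: the acid flask, the base flask, the catalyst vial, the chlorine cylinder, the ether can, the peroxide, the reducing agent]
12. Keeper goes back to the lower station with the chlorine cylinder.  [the lower station: the chlorine cylinder, the oxidiser | the upper station: the acid flask, the base flask, the catalyst vial, the ether can, the peroxide, the reducing agent]
13. Keeper goes to the upper station with the chlorine cylinder and the oxidiser.  [the lower station: — | the upper station: the acid flask, the base flask, the catalyst vial, the chlorine cylinder, the ether can, the oxidiser, the peroxide, the reducing agent]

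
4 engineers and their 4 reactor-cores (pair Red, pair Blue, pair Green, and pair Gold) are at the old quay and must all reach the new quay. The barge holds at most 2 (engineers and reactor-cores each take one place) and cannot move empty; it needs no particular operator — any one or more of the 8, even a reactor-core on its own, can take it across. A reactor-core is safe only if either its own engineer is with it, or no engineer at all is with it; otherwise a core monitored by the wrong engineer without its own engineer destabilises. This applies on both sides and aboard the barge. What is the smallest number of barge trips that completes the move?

Following every safe sequence of crossings from the start, the most of the 8 that can be at the new quay as the barge arrives there on crossings 1, 3, 5 is 2, 3, 4 respectively; the best ever achieved is 4 of 8.
From crossing 7 on, no configuration arises that was not already reachable earlier: only 44 distinct safe configurations (who is on which side, and where the barge is) can ever be reached, none of them has everyone across, and every continuation just revisits them. So no valid plan exists.

impossible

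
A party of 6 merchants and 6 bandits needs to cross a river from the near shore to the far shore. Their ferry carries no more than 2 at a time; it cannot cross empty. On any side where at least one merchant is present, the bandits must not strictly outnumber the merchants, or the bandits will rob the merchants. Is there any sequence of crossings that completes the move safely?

No

Following every safe sequence of crossings from the start, the most of the 12 that can be at the far shore as the ferry arrives there on crossings 1, 3, 5, 7, 9 is 2, 3, 4, 5, 6 respectively; the best ever achieved is 6 of 12.
From crossing 11 on, no configuration arises that was not already reachable earlier: only 15 distinct safe configurations (who is on which side, and where the ferry is) can ever be reached, none of them has everyone across, and every continuation just revisits them. They are: 0 merchants + 0 bandits across (ferry back at the start); 0 merchants + 1 bandit across (ferry there); 0 merchants + 1 bandit across (ferry back at the start); 0 merchants + 2 bandits across (ferry there); 0 merchants + 2 bandits across (ferry back at the start); 0 merchants + 3 bandits across (ferry there); 0 merchants + 3 bandits across (ferry back at the start); 0 merchants + 4 bandits across (ferry there); 0 merchants + 4 bandits across (ferry back at the start); 0 merchants + 5 bandits across (ferry there); 0 merchants + 5 bandits across (ferry back at the start); 0 merchants + 6 bandits across (ferry there); 1 merchant + 1 bandit across (ferry there); 1 merchant + 1 bandit across (ferry back at the start); 2 merchants + 2 bandits across (ferry there). So no valid plan exists.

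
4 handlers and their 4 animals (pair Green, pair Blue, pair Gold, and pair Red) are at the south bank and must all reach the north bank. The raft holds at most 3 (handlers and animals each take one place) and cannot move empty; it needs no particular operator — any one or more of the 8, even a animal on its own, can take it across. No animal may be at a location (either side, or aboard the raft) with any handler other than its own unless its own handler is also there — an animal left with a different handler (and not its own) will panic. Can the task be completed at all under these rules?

1. animal Green and handler Green cross → the north bank.
2. handler Green crosses ← the south bank.
3. animal Blue, handler Blue, and handler Green cross → the north bank.
4. animal Green and handler Green cross ← the south bank.
5. handler Gold, handler Green, and handler Red cross → the north bank.
6. animal Blue crosses ← the south bank.
7. animal Blue and animal Green cross → the north bank.
8. animal Green crosses ← the south bank.
9. animal Gold, animal Green, and animal Red cross → the north bank.

Yes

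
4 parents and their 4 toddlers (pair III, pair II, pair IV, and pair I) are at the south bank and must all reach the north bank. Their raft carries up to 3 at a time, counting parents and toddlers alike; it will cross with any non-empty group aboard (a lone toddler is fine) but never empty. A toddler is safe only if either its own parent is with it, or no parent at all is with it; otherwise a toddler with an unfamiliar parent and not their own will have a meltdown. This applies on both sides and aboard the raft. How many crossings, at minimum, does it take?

Counting alone: each trip to the north bank takes at most 3 across and each return brings at least 1 back, so after t trips out (and t−1 returns) at most 3t − (t−1) of the 8 are across; that first reaches 8 at t = 4, so at least 7 crossings are needed.
The safety rule pushes this higher. Following every safe sequence of crossings, the most of the 8 that can be at the north bank as the raft arrives there on crossing 7 is 7 — never all 8.
So no plan with fewer than 9 crossings exists, and this one achieves 9:
1. parent III and toddler III cross → the north bank.
2. parent III crosses ← the south bank.
3. parent II, parent III, and toddler II cross → the north bank.
4. parent III and toddler III cross ← the south bank.
5. parent I, parent III, and parent IV cross → the north bank.
6. toddler II crosses ← the south bank.
7. toddler II and toddler III cross → the north bank.
8. toddler III crosses ← the south bank.
9. toddler I, toddler III, and toddler IV cross → the north bank.

9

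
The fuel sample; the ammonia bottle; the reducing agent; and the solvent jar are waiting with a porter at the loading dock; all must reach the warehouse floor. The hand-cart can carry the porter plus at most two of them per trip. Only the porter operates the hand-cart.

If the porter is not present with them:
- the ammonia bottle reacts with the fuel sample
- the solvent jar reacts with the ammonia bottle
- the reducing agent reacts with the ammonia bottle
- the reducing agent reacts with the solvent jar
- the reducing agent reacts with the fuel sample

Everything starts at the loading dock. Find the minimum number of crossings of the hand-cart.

5

Counting alone: the porter can take at most 2 across per trip to the warehouse floor, so moving all 4 needs at least 2 loaded trips out, with a return between consecutive ones — at least 3 crossings.
The safety rule pushes this higher. Following every safe sequence of crossings, the most of the 4 that can be at the warehouse floor as the hand-cart arrives there on crossing 3 is 3 — never all 4.
So no plan with fewer than 5 crossings exists, and this one achieves 5:
1. Porter goes to the warehouse floor with the ammonia bottle and the reducing agent.  [the loading dock: the fuel sample, the solvent jar | the warehouse floor: the ammonia bottle, the reducing agent]
2. Porter goes back to the loading dock with the ammonia bottle.  [the loading dock: the ammonia bottle, the fuel sample, the solvent jar | the warehouse floor: the reducing agent]
3. Porter goes to the warehouse floor with the fuel sample and the solvent jar.  [the loading dock: the ammonia bottle | the warehouse floor: the fuel sample, the reducing agent, the solvent jar]
4. Porter goes back to the loading dock with the reducing agent.  [the loading dock: the ammonia bottle, the reducing agent | the warehouse floor: the fuel sample, the solvent jar]
5. Porter goes to the warehouse floor with the ammonia bottle and the reducing agent.  [the loading dock: — | the warehouse floor: the ammonia bottle, the fuel sample, the reducing agent, the solvent jar]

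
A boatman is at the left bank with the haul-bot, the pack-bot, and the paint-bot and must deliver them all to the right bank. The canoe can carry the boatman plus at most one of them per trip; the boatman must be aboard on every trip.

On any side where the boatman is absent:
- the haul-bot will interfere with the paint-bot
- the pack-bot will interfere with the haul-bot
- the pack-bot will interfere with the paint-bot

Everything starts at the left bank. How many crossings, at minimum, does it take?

Whatever the first load, the items left behind include a forbidden pair without the boatman. No opening move is safe, so no plan exists.

impossible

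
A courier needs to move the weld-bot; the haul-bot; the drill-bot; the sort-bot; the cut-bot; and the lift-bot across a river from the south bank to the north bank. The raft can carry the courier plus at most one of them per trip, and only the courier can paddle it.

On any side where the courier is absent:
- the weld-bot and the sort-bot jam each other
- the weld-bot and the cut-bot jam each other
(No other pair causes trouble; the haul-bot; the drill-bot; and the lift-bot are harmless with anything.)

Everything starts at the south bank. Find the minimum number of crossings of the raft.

13

Counting alone: the courier can take at most 1 across per trip to the north bank, so moving all 6 needs at least 6 loaded trips out, with a return between consecutive ones — at least 11 crossings.
The safety rule pushes this higher. Following every safe sequence of crossings, the most of the 6 that can be at the north bank as the raft arrives there on crossing 11 is 5 — never all 6.
So no plan with fewer than 13 crossings exists, and this one achieves 13:
1. Courier goes to the north bank with the weld-bot.  [the south bank: the cut-bot, the drill-bot, the haul-bot, the lift-bot, the sort-bot | the north bank: the weld-bot]
2. Courier goes back to the south bank alone.  [the south bank: the cut-bot, the drill-bot, the haul-bot, the lift-bot, the sort-bot | the north bank: the weld-bot]
3. Courier goes to the north bank with the haul-bot.  [the south bank: the cut-bot, the drill-bot, the lift-bot, the sort-bot | the north bank: the haul-bot, the weld-bot]
4. Courier goes back to the south bank alone.  [the south bank: the cut-bot, the drill-bot, the lift-bot, the sort-bot | the north bank: the haul-bot, the weld-bot]
5. Courier goes to the north bank with the drill-bot.  [the south bank: the cut-bot, the lift-bot, the sort-bot | the north bank: the drill-bot, the haul-bot, the weld-bot]
6. Courier goes back to the south bank alone.  [the south bank: the cut-bot, the lift-bot, the sort-bot | the north bank: the drill-bot, the haul-bot, the weld-bot]
7. Courier goes to the north bank with the sort-bot.  [the south bank: the cut-bot, the lift-bot | the north bank: the drill-bot, the haul-bot, the sort-bot, the weld-bot]
8. Courier goes back to the south bank with the weld-bot.  [the south bank: the cut-bot, the lift-bot, the weld-bot | the north bank: the drill-bot, the haul-bot, the sort-bot]
9. Courier goes to the north bank with the cut-bot.  [the south bank: the lift-bot, the weld-bot | the north bank: the cut-bot, the drill-bot, the haul-bot, the sort-bot]
10. Courier goes back to the south bank alone.  [the south bank: the lift-bot, the weld-bot | the north bank: the cut-bot, the drill-bot, the haul-bot, the sort-bot]
11. Courier goes to the north bank with the lift-bot.  [the south bank: the weld-bot | the north bank: the cut-bot, the drill-bot, the haul-bot, the lift-bot, the sort-bot]
12. Courier goes back to the south bank alone.  [the south bank: the weld-bot | the north bank: the cut-bot, the drill-bot, the haul-bot, the lift-bot, the sort-bot]
13. Courier goes to the north bank with the weld-bot.  [the south bank: — | the north bank: the cut-bot, the drill-bot, the haul-bot, the lift-bot, the sort-bot, the weld-bot]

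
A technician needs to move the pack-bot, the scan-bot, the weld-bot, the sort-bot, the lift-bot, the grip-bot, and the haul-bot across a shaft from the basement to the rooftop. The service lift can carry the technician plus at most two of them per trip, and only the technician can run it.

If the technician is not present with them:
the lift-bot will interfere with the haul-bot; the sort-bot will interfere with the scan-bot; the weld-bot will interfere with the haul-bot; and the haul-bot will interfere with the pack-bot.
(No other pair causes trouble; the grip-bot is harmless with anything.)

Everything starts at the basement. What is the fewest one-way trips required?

7

Counting alone: the technician can take at most 2 across per trip to the rooftop, so moving all 7 needs at least 4 loaded trips out, with a return between consecutive ones — at least 7 crossings.
The plan below uses exactly 7 crossings, so it is optimal:
1. Technician goes to the rooftop with the haul-bot and the scan-bot.
2. Technician goes back to the basement alone.
3. Technician goes to the rooftop with the pack-bot and the weld-bot.
4. Technician goes back to the basement with the haul-bot.
5. Technician goes to the rooftop with the grip-bot and the lift-bot.
6. Technician goes back to the basement alone.
7. Technician goes to the rooftop with the haul-bot and the sort-bot.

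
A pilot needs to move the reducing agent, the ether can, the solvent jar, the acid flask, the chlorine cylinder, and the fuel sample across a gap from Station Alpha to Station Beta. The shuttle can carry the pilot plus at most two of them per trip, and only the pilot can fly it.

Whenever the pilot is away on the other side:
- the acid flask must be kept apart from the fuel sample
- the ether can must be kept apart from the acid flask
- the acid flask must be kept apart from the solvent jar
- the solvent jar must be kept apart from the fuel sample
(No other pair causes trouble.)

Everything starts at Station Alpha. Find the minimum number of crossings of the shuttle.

9

Counting alone: the pilot can take at most 2 across per trip to Station Beta, so moving all 6 needs at least 3 loaded trips out, with a return between consecutive ones — at least 5 crossings.
The safety rule pushes this higher. Following every safe sequence of crossings, the most of the 6 that can be at Station Beta as the shuttle arrives there on crossings 5, 7 is 4, 5 respectively — never all 6.
So no plan with fewer than 9 crossings exists, and this one achieves 9:
1. Pilot goes to Station Beta with the acid flask and the solvent jar.  [Station Alpha: the chlorine cylinder, the ether can, the fuel sample, the reducing agent | Station Beta: the acid flask, the solvent jar]
2. Pilot goes back to Station Alpha with the solvent jar.  [Station Alpha: the chlorine cylinder, the ether can, the fuel sample, the reducing agent, the solvent jar | Station Beta: the acid flask]
3. Pilot goes to Station Beta with the reducing agent and the solvent jar.  [Station Alpha: the chlorine cylinder, the ether can, the fuel sample | Station Beta: the acid flask, the reducing agent, the solvent jar]
4. Pilot goes back to Station Alpha with the solvent jar.  [Station Alpha: the chlorine cylinder, the ether can, the fuel sample, the solvent jar | Station Beta: the acid flask, the reducing agent]
5. Pilot goes to Station Beta with the ether can and the solvent jar.  [Station Alpha: the chlorine cylinder, the fuel sample | Station Beta: the acid flask, the ether can, the reducing agent, the solvent jar]
6. Pilot goes back to Station Alpha with the acid flask.  [Station Alpha: the acid flask, the chlorine cylinder, the fuel sample | Station Beta: the ether can, the reducing agent, the solvent jar]
7. Pilot goes to Station Beta with the acid flask and the chlorine cylinder.  [Station Alpha: the fuel sample | Station Beta: the acid flask, the chlorine cylinder, the ether can, the reducing agent, the solvent jar]
8. Pilot goes back to Station Alpha with the acid flask.  [Station Alpha: the acid flask, the fuel sample | Station Beta: the chlorine cylinder, the ether can, the reducing agent, the solvent jar]
9. Pilot goes to Station Beta with the acid flask and the fuel sample.  [Station Alpha: — | Station Beta: the acid flask, the chlorine cylinder, the ether can, the fuel sample, the reducing agent, the solvent jar]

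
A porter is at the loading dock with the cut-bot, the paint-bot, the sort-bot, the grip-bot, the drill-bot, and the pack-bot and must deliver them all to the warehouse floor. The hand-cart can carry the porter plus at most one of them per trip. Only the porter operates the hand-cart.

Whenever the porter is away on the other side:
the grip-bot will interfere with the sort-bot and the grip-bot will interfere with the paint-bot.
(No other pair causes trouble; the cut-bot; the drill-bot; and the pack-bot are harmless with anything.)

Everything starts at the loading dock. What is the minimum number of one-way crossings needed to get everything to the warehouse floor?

Counting alone: the porter can take at most 1 across per trip to the warehouse floor, so moving all 6 needs at least 6 loaded trips out, with a return between consecutive ones — at least 11 crossings.
The safety rule pushes this higher. Following every safe sequence of crossings, the most of the 6 that can be at the warehouse floor as the hand-cart arrives there on crossing 11 is 5 — never all 6.
So no plan with fewer than 13 crossings exists, and this one achieves 13:
1. Porter goes to the warehouse floor with the grip-bot.
2. Porter goes back to the loading dock alone.
3. Porter goes to the warehouse floor with the cut-bot.
4. Porter goes back to the loading dock alone.
5. Porter goes to the warehouse floor with the paint-bot.
6. Porter goes back to the loading dock with the grip-bot.
7. Porter goes to the warehouse floor with the sort-bot.
8. Porter goes back to the loading dock alone.
9. Porter goes to the warehouse floor with the drill-bot.
10. Porter goes back to the loading dock alone.
11. Porter goes to the warehouse floor with the pack-bot.
12. Porter goes back to the loading dock alone.
13. Porter goes to the warehouse floor with the grip-bot.

13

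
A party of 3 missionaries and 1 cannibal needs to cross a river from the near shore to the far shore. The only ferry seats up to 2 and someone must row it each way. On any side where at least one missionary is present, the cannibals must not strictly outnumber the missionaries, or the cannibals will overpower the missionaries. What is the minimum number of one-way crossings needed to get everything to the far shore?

5

Counting alone: each trip to the far shore takes at most 2 across and each return brings at least 1 back, so after t trips out (and t−1 returns) at most 2t − (t−1) of the 4 are across; that first reaches 4 at t = 3, so at least 5 crossings are needed.
The plan below uses exactly 5 crossings, so it is optimal:
1. 1 missionary and 1 cannibal → the far shore.  (the near shore: 2M 0C; the far shore: 1M 1C)
2. 1 cannibal ← the near shore.  (the near shore: 2M 1C; the far shore: 1M 0C)
3. 1 missionary and 1 cannibal → the far shore.  (the near shore: 1M 0C; the far shore: 2M 1C)
4. 1 cannibal ← the near shore.  (the near shore: 1M 1C; the far shore: 2M 0C)
5. 1 missionary and 1 cannibal → the far shore.  (the near shore: 0M 0C; the far shore: 3M 1C)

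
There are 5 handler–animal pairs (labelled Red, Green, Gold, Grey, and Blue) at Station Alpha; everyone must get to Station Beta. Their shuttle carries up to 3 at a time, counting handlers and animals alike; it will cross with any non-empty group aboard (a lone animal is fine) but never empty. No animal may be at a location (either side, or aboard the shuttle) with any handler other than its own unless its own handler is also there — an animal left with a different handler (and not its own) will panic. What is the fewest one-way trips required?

11

Counting alone: each trip to Station Beta takes at most 3 across and each return brings at least 1 back, so after t trips out (and t−1 returns) at most 3t − (t−1) of the 10 are across; that first reaches 10 at t = 5, so at least 9 crossings are needed.
The safety rule pushes this higher. Following every safe sequence of crossings, the most of the 10 that can be at Station Beta as the shuttle arrives there on crossing 9 is 9 — never all 10.
So no plan with fewer than 11 crossings exists, and this one achieves 11:
1. animal Red and handler Red cross → Station Beta.
2. handler Red crosses ← Station Alpha.
3. animal Gold, animal Green, and animal Grey cross → Station Beta.
4. animal Red crosses ← Station Alpha.
5. handler Gold, handler Green, and handler Grey cross → Station Beta.
6. animal Green and handler Green cross ← Station Alpha.
7. handler Blue, handler Green, and handler Red cross → Station Beta.
8. animal Gold crosses ← Station Alpha.
9. animal Green and animal Red cross → Station Beta.
10. animal Red crosses ← Station Alpha.
11. animal Blue, animal Gold, and animal Red cross → Station Beta.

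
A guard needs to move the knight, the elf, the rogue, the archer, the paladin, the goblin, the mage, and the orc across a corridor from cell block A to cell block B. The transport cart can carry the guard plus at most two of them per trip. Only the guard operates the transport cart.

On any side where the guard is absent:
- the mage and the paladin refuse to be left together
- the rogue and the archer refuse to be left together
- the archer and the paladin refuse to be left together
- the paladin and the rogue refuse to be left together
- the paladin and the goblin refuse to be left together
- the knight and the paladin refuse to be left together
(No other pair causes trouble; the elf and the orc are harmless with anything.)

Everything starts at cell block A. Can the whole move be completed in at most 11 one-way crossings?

No

Counting alone: the guard can take at most 2 across per trip to cell block B, so moving all 8 needs at least 4 loaded trips out, with a return between consecutive ones — at least 7 crossings.
The safety rule pushes this higher. Following every safe sequence of crossings, the most of the 8 that can be at cell block B as the transport cart arrives there on crossings 7, 9, 11 is 5, 6, 7 respectively — never all 8.
So the move cannot be finished within 11 crossings. (The shortest complete plan takes 13:)
1. Guard goes to cell block B with the paladin and the rogue.  [cell block A: the archer, the elf, the goblin, the knight, the mage, the orc | cell block B: the paladin, the rogue]
2. Guard goes back to cell block A with the rogue.  [cell block A: the archer, the elf, the goblin, the knight, the mage, the orc, the rogue | cell block B: the paladin]
3. Guard goes to cell block B with the knight and the rogue.  [cell block A: the archer, the elf, the goblin, the mage, the orc | cell block B: the knight, the paladin, the rogue]
4. Guard goes back to cell block A with the paladin.  [cell block A: the archer, the elf, the goblin, the mage, the orc, the paladin | cell block B: the knight, the rogue]
5. Guard goes to cell block B with the elf and the paladin.  [cell block A: the archer, the goblin, the mage, the orc | cell block B: the elf, the knight, the paladin, the rogue]
6. Guard goes back to cell block A with the paladin.  [cell block A: the archer, the goblin, the mage, the orc, the paladin | cell block B: the elf, the knight, the rogue]
7. Guard goes to cell block B with the goblin and the paladin.  [cell block A: the archer, the mage, the orc | cell block B: the elf, the goblin, the knight, the paladin, the rogue]
8. Guard goes back to cell block A with the paladin.  [cell block A: the archer, the mage, the orc, the paladin | cell block B: the elf, the goblin, the knight, the rogue]
9. Guard goes to cell block B with the archer and the mage.  [cell block A: the orc, the paladin | cell block B: the archer, the elf, the goblin, the knight, the mage, the rogue]
10. Guard goes back to cell block A with the rogue.  [cell block A: the orc, the paladin, the rogue | cell block B: the archer, the elf, the goblin, the knight, the mage]
11. Guard goes to cell block B with the orc and the rogue.  [cell block A: the paladin | cell block B: the archer, the elf, the goblin, the knight, the mage, the orc, the rogue]
12. Guard goes back to cell block A with the rogue.  [cell block A: the paladin, the rogue | cell block B: the archer, the elf, the goblin, the knight, the mage, the orc]
13. Guard goes to cell block B with the paladin and the rogue.  [cell block A: — | cell block B: the archer, the elf, the goblin, the knight, the mage, the orc, the paladin, the rogue]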